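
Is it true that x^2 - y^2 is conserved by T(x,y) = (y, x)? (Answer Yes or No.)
No

Substitute T(x,y) = (y, x) into the expression and compare with the original.

Original: x^2 - y^2
After applying T: (y)^2 - (x)^2 = -x^2 + y^2

This differs from the original x^2 - y^2 (difference: -2x^2 + 2y^2), so the expression is NOT invariant.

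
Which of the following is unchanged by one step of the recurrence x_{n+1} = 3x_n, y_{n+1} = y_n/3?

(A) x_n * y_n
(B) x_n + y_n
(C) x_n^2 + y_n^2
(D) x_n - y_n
A

For the recurrence x_{n+1} = 3x_n, y_{n+1} = y_n/3:

x_{n+1} * y_{n+1} = (3x_n) * (y_n/3) = x_n * y_n
The product is conserved.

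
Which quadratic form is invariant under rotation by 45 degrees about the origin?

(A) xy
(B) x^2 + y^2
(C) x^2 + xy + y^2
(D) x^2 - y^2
B

Rotation by 45 degrees sends (x, y) to (sqrt(2)x/2 - sqrt(2)y/2, sqrt(2)x/2 + sqrt(2)y/2).
Substitute the transformed coordinates into each option and compare with the original:
(A) xy  ->  (sqrt(2)x/2 - sqrt(2)y/2)(sqrt(2)x/2 + sqrt(2)y/2) = x^2/2 - y^2/2   [differs from xy: not invariant]
(B) x^2 + y^2  ->  (sqrt(2)x/2 - sqrt(2)y/2)^2 + (sqrt(2)x/2 + sqrt(2)y/2)^2 = x^2 + y^2   [equals x^2 + y^2: invariant]
(C) x^2 + xy + y^2  ->  (sqrt(2)x/2 - sqrt(2)y/2)^2 + (sqrt(2)x/2 - sqrt(2)y/2)(sqrt(2)x/2 + sqrt(2)y/2) + (sqrt(2)x/2 + sqrt(2)y/2)^2 = 3x^2/2 + y^2/2   [differs from x^2 + xy + y^2: not invariant]
(D) x^2 - y^2  ->  (sqrt(2)x/2 - sqrt(2)y/2)^2 - (sqrt(2)x/2 + sqrt(2)y/2)^2 = -2xy   [differs from x^2 - y^2: not invariant]

Only option (B), x^2 + y^2, is unchanged by the transformation.
x^2 + y^2 is the squared distance from the origin, which rotations preserve.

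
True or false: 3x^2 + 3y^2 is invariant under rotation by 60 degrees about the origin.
True

Applying rotation by 60 degrees: x' = x*cos(60 degrees) - y*sin(60 degrees) = x/2 - sqrt(3)y/2, y' = x*sin(60 degrees) + y*cos(60 degrees) = sqrt(3)x/2 + y/2

Substituting into 3x^2 + 3y^2:
3(x/2 - sqrt(3)y/2)^2 + 3(sqrt(3)x/2 + y/2)^2
= 3x^2 + 3y^2

This equals the original expression 3x^2 + 3y^2, so it IS invariant.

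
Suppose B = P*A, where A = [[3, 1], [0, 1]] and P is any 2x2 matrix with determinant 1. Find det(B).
3

By the multiplicative property of determinants, det(B) = det(P*A) = det(P) * det(A) = det(A),
so the determinant is invariant under multiplication by any determinant-1 matrix; we just need det(A).

det(A) = (3)(1) - (1)(0) = 3 - 0 = 3

Therefore det(B) = 1 * 3 = 3.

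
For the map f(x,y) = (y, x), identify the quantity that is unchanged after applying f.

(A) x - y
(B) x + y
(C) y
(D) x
B

For f(x,y) = (y, x):
After applying f: x' = y, y' = x. So x' + y' = y + x = x + y.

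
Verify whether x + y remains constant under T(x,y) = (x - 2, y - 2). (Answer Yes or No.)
No

Substitute T(x,y) = (x - 2, y - 2) into the expression and compare with the original.

Original: x + y
After applying T: (x - 2) + (y - 2) = x + y - 4

This differs from the original x + y (difference: -4), so the expression is NOT invariant.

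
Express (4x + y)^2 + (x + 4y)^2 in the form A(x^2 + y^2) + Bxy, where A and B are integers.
17(x^2 + y^2) + 16xy

Expanding: (4x + y)^2 = 16x^2 + 8xy + y^2
(x + 4y)^2 = x^2 + 8xy + 16y^2
Sum = (16+1)(x^2+y^2) + 16xy = 17(x^2 + y^2) + 16xy
This is symmetric in x and y.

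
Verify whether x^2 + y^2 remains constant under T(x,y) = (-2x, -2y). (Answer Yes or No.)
No

Substitute T(x,y) = (-2x, -2y) into the expression and compare with the original.

Original: x^2 + y^2
After applying T: (-2x)^2 + (-2y)^2 = 4x^2 + 4y^2

This differs from the original x^2 + y^2 (difference: 3x^2 + 3y^2), so the expression is NOT invariant.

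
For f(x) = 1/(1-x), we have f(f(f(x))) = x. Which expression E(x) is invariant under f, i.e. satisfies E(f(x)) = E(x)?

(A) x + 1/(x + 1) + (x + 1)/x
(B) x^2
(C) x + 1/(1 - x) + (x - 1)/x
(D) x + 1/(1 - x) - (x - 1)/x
C

Replace x by f(x) = 1/(1 - x) in each option and simplify. As a quick numerical cross-check, also compare E(4) with E(f(4)) = E(-1/3).

(A) x + 1/(x + 1) + (x + 1)/x  ->  (1/(1 - x)) + 1/((1/(1 - x)) + 1) + ((1/(1 - x)) + 1)/(1/(1 - x)) = (-x^3 + 6x^2 - 11x + 7)/(x^2 - 3x + 2); check: E(4) = 109/20 but E(-1/3) = -5/6.   [not invariant]
(B) x^2  ->  (1/(1 - x))^2 = (x - 1)^(-2); check: E(4) = 16 but E(-1/3) = 1/9.   [not invariant]
(C) x + 1/(1 - x) + (x - 1)/x  ->  (1/(1 - x)) + 1/(1 - (1/(1 - x))) + ((1/(1 - x)) - 1)/(1/(1 - x)), which simplifies back to x + 1/(1 - x) + (x - 1)/x; check: E(4) = 53/12, E(-1/3) = 53/12.   [invariant]
(D) x + 1/(1 - x) - (x - 1)/x  ->  (1/(1 - x)) + 1/(1 - (1/(1 - x))) - ((1/(1 - x)) - 1)/(1/(1 - x)) = (x^2(1 - x) - x + (x - 1)^2)/(x(x - 1)); check: E(4) = 35/12 but E(-1/3) = -43/12.   [not invariant]

Only (C) is unchanged. Indeed f(f(x)) = 1/(1 - 1/(1-x)) = (1-x)/(-x) = (x-1)/x, so E(x) = x + f(x) + f(f(x)) is the sum over the whole 3-cycle; applying f just permutes the three terms cyclically (x -> f(x) -> f(f(x)) -> x), leaving the sum unchanged.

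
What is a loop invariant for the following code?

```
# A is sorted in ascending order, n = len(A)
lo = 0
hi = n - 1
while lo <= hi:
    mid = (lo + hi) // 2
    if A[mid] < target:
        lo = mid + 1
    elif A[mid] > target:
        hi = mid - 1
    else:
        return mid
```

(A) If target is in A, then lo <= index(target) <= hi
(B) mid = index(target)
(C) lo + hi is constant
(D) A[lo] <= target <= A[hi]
A

A loop invariant must hold before the first iteration and be re-established by every execution of the body.

(A) If target is in A, then lo <= index(target) <= hi: Before the loop [lo, hi] = [0, n-1] covers every index. When A[mid] < target, sortedness puts target strictly to the right of mid, so setting lo = mid + 1 keeps index(target) in [lo, hi]; symmetrically for hi = mid - 1. Hence 'if target is in A then lo <= index(target) <= hi' holds after every iteration, and when lo > hi it proves target is absent.

The other options fail:
(B) mid = index(target): mid is just the current probe; it equals index(target) only on the iteration that returns.
(C) lo + hi is constant: each iteration moves exactly one of lo, hi, so lo + hi changes (e.g. 0 + (n-1) becomes (mid+1) + (n-1)).
(D) A[lo] <= target <= A[hi]: fails when target is not in A (e.g. target < A[0] already violates it before the loop), so it is not maintained in general.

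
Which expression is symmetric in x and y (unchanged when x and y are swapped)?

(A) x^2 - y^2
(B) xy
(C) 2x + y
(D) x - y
B

A symmetric expression is unchanged when the variables are permuted; here the transformation to test is the swap (x, y) -> (y, x).
Substitute the transformed coordinates into each option and compare with the original:
(A) x^2 - y^2  ->  (y)^2 - (x)^2 = -x^2 + y^2   [differs from x^2 - y^2: not invariant]
(B) xy  ->  (y)(x) = xy   [equals xy: invariant]
(C) 2x + y  ->  2(y) + (x) = x + 2y   [differs from 2x + y: not invariant]
(D) x - y  ->  (y) - (x) = -x + y   [differs from x - y: not invariant]

Only option (B), xy, is unchanged by the transformation.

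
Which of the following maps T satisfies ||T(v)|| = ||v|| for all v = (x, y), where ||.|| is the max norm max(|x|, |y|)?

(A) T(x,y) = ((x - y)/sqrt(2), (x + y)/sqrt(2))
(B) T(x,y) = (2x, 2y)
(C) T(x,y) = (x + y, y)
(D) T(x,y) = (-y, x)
D

A transformation preserves a norm if ||T(v)|| = ||v|| for every v; a single vector where the norm changes rules an option out.

(A) T(x,y) = ((x - y)/sqrt(2), (x + y)/sqrt(2)): v = (1, 0) has norm max(|1|, |0|) = 1, but T(v) = (sqrt(2)/2, sqrt(2)/2) has norm sqrt(2)/2 -- not preserved.
(B) T(x,y) = (2x, 2y): v = (1, 0) has norm max(|1|, |0|) = 1, but T(v) = (2, 0) has norm 2 -- not preserved.
(C) T(x,y) = (x + y, y): v = (1, 1) has norm max(|1|, |1|) = 1, but T(v) = (2, 1) has norm 2 -- not preserved.
(D) T(x,y) = (-y, x): preserves the norm -- it only permutes the coordinates and/or flips signs, which leaves max(|x|, |y|) unchanged.

Therefore the answer is (D).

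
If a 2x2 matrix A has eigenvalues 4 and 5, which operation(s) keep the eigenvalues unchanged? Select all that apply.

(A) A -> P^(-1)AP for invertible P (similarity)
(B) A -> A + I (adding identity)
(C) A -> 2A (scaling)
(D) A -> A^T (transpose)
A and D

Eigenvalues are preserved by:
1. Similarity transformations: A -> P^(-1)AP (same characteristic polynomial)
2. Transpose: A^T has the same eigenvalues as A

Eigenvalues are NOT preserved by:
- Adding identity: eigenvalues become 4+1, 5+1
- Scaling: eigenvalues become 8, 10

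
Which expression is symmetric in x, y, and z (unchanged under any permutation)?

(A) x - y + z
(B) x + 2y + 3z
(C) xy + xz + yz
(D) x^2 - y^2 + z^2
C

A symmetric expression is unchanged when the variables are permuted; here the transformation to test is the swap (x, y) -> (y, x).
A symmetric expression must survive every permutation; the single swap x <-> y already eliminates the distractors, and the keyed expression is also unchanged by x <-> z and y <-> z (each variable enters it in exactly the same way).
Substitute the transformed coordinates into each option and compare with the original:
(A) x - y + z  ->  (y) - (x) + z = -x + y + z   [differs from x - y + z: not invariant]
(B) x + 2y + 3z  ->  (y) + 2(x) + 3z = 2x + y + 3z   [differs from x + 2y + 3z: not invariant]
(C) xy + xz + yz  ->  (y)(x) + (y)z + (x)z = xy + xz + yz   [equals xy + xz + yz: invariant]
(D) x^2 - y^2 + z^2  ->  (y)^2 - (x)^2 + z^2 = -x^2 + y^2 + z^2   [differs from x^2 - y^2 + z^2: not invariant]

Only option (C), xy + xz + yz, is unchanged by the transformation.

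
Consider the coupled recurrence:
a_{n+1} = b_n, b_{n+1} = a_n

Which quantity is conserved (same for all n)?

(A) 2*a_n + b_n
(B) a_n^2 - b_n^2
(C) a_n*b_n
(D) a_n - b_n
C

Replace a_n by a_{n+1} = b_n and b_n by b_{n+1} = a_n in each option and simplify:
(A) 2*a_n + b_n  ->  2*(b_n) + (a_n) = a_n + 2*b_n   [not conserved]
(B) a_n^2 - b_n^2  ->  (b_n)^2 - (a_n)^2 = -a_n^2 + b_n^2   [not conserved]
(C) a_n*b_n  ->  (b_n)*(a_n) = a_n*b_n   [conserved]
(D) a_n - b_n  ->  (b_n) - (a_n) = -a_n + b_n   [not conserved]

Only (C) a_n*b_n returns to itself after one step, so it is the conserved quantity.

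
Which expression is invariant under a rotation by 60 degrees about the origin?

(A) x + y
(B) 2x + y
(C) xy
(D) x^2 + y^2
D

A rotation by 60 degrees sends (x, y) to (x/2 - sqrt(3)y/2, sqrt(3)x/2 + y/2).
Substitute the transformed coordinates into each option and compare with the original:
(A) x + y  ->  (x/2 - sqrt(3)y/2) + (sqrt(3)x/2 + y/2) = x/2 + sqrt(3)x/2 - sqrt(3)y/2 + y/2   [differs from x + y: not invariant]
(B) 2x + y  ->  2(x/2 - sqrt(3)y/2) + (sqrt(3)x/2 + y/2) = sqrt(3)x/2 + x - sqrt(3)y + y/2   [differs from 2x + y: not invariant]
(C) xy  ->  (x/2 - sqrt(3)y/2)(sqrt(3)x/2 + y/2) = sqrt(3)x^2/4 - xy/2 - sqrt(3)y^2/4   [differs from xy: not invariant]
(D) x^2 + y^2  ->  (x/2 - sqrt(3)y/2)^2 + (sqrt(3)x/2 + y/2)^2 = x^2 + y^2   [equals x^2 + y^2: invariant]

Only option (D), x^2 + y^2, is unchanged by the transformation.
Geometrically, x^2 + y^2 is the squared distance from the origin, which every rotation about the origin preserves.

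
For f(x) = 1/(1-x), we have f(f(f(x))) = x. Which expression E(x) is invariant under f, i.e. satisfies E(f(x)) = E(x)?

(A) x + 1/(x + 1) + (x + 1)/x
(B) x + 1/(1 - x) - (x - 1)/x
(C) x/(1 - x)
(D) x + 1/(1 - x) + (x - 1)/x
D

Replace x by f(x) = 1/(1 - x) in each option and simplify. As a quick numerical cross-check, also compare E(5) with E(f(5)) = E(-1/4).

(A) x + 1/(x + 1) + (x + 1)/x  ->  (1/(1 - x)) + 1/((1/(1 - x)) + 1) + ((1/(1 - x)) + 1)/(1/(1 - x)) = (-x^3 + 6x^2 - 11x + 7)/(x^2 - 3x + 2); check: E(5) = 191/30 but E(-1/4) = -23/12.   [not invariant]
(B) x + 1/(1 - x) - (x - 1)/x  ->  (1/(1 - x)) + 1/(1 - (1/(1 - x))) - ((1/(1 - x)) - 1)/(1/(1 - x)) = (x^2(1 - x) - x + (x - 1)^2)/(x(x - 1)); check: E(5) = 79/20 but E(-1/4) = -89/20.   [not invariant]
(C) x/(1 - x)  ->  (1/(1 - x))/(1 - (1/(1 - x))) = -1/x; check: E(5) = -5/4 but E(-1/4) = -1/5.   [not invariant]
(D) x + 1/(1 - x) + (x - 1)/x  ->  (1/(1 - x)) + 1/(1 - (1/(1 - x))) + ((1/(1 - x)) - 1)/(1/(1 - x)), which simplifies back to x + 1/(1 - x) + (x - 1)/x; check: E(5) = 111/20, E(-1/4) = 111/20.   [invariant]

Only (D) is unchanged. Indeed f(f(x)) = 1/(1 - 1/(1-x)) = (1-x)/(-x) = (x-1)/x, so E(x) = x + f(x) + f(f(x)) is the sum over the whole 3-cycle; applying f just permutes the three terms cyclically (x -> f(x) -> f(f(x)) -> x), leaving the sum unchanged.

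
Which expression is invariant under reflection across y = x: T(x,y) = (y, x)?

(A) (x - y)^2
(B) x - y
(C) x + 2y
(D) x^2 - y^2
A

The map is reflection across y = x: T(x,y) = (y, x).
Substitute the transformed coordinates into each option and compare with the original:
(A) (x - y)^2  ->  ((y) - (x))^2 = x^2 - 2xy + y^2   [equals (x - y)^2: invariant]
(B) x - y  ->  (y) - (x) = -x + y   [differs from x - y: not invariant]
(C) x + 2y  ->  (y) + 2(x) = 2x + y   [differs from x + 2y: not invariant]
(D) x^2 - y^2  ->  (y)^2 - (x)^2 = -x^2 + y^2   [differs from x^2 - y^2: not invariant]

Only option (A), (x - y)^2, is unchanged by the transformation.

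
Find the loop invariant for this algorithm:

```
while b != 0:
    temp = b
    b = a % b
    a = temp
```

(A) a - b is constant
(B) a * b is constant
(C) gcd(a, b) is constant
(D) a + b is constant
C

A loop invariant must hold before the first iteration and be re-established by every execution of the body.

(C) gcd(a, b) is constant: One iteration replaces (a, b) by (b, a mod b). Since a mod b = a - q*b for an integer q, any common divisor of a and b divides b and a mod b, and conversely; hence gcd(b, a mod b) = gcd(a, b). For instance (27, 12) -> (12, 3) keeps gcd = 3. At exit b = 0 and a = gcd of the original inputs.

The other options fail:
(A) a - b is constant: e.g. (a, b) = (27, 12) -> (12, 3): the difference goes from 15 to 9.
(B) a * b is constant: e.g. (a, b) = (27, 12) -> (12, 3): the product goes from 324 to 36.
(D) a + b is constant: e.g. (a, b) = (27, 12) -> (12, 3): the sum goes from 39 to 15.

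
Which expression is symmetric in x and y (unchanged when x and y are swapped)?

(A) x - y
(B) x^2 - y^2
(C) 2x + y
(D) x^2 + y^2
D

A symmetric expression is unchanged when the variables are permuted; here the transformation to test is the swap (x, y) -> (y, x).
Substitute the transformed coordinates into each option and compare with the original:
(A) x - y  ->  (y) - (x) = -x + y   [differs from x - y: not invariant]
(B) x^2 - y^2  ->  (y)^2 - (x)^2 = -x^2 + y^2   [differs from x^2 - y^2: not invariant]
(C) 2x + y  ->  2(y) + (x) = x + 2y   [differs from 2x + y: not invariant]
(D) x^2 + y^2  ->  (y)^2 + (x)^2 = x^2 + y^2   [equals x^2 + y^2: invariant]

Only option (D), x^2 + y^2, is unchanged by the transformation.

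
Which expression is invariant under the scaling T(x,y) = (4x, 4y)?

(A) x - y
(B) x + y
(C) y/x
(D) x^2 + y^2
C

Under the uniform scaling T(x,y) = (4x, 4y):
Substitute the transformed coordinates into each option and compare with the original:
(A) x - y  ->  (4x) - (4y) = 4x - 4y   [differs from x - y: not invariant]
(B) x + y  ->  (4x) + (4y) = 4x + 4y   [differs from x + y: not invariant]
(C) y/x  ->  (4y)/(4x) = y/x   [equals y/x: invariant]
(D) x^2 + y^2  ->  (4x)^2 + (4y)^2 = 16x^2 + 16y^2   [differs from x^2 + y^2: not invariant]

Only option (C), y/x, is unchanged by the transformation.
The common factor 4 cancels in a ratio of coordinates, while sums, products and sums of squares pick up factors of 4 or 16.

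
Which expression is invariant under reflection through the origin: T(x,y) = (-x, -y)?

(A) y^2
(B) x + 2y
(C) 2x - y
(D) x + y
A

The map is reflection through the origin: T(x,y) = (-x, -y).
Substitute the transformed coordinates into each option and compare with the original:
(A) y^2  ->  (-y)^2 = y^2   [equals y^2: invariant]
(B) x + 2y  ->  (-x) + 2(-y) = -x - 2y   [differs from x + 2y: not invariant]
(C) 2x - y  ->  2(-x) - (-y) = -2x + y   [differs from 2x - y: not invariant]
(D) x + y  ->  (-x) + (-y) = -x - y   [differs from x + y: not invariant]

Only option (A), y^2, is unchanged by the transformation.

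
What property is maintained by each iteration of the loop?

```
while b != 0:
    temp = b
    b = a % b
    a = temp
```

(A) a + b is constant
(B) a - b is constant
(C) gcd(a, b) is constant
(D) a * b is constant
C

A loop invariant must hold before the first iteration and be re-established by every execution of the body.

(C) gcd(a, b) is constant: One iteration replaces (a, b) by (b, a mod b). Since a mod b = a - q*b for an integer q, any common divisor of a and b divides b and a mod b, and conversely; hence gcd(b, a mod b) = gcd(a, b). For instance (38, 10) -> (10, 8) keeps gcd = 2. At exit b = 0 and a = gcd of the original inputs.

The other options fail:
(A) a + b is constant: e.g. (a, b) = (38, 10) -> (10, 8): the sum goes from 48 to 18.
(B) a - b is constant: e.g. (a, b) = (38, 10) -> (10, 8): the difference goes from 28 to 2.
(D) a * b is constant: e.g. (a, b) = (38, 10) -> (10, 8): the product goes from 380 to 80.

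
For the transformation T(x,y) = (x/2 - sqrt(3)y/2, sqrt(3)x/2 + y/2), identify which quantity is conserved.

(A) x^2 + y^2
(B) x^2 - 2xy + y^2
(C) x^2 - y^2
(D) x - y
A

An expression E(x,y) is invariant under T if E(T(x,y)) = E(x,y). Here T(x,y) = (x/2 - sqrt(3)y/2, sqrt(3)x/2 + y/2).
Substitute the transformed coordinates into each option and compare with the original:
(A) x^2 + y^2  ->  (x/2 - sqrt(3)y/2)^2 + (sqrt(3)x/2 + y/2)^2 = x^2 + y^2   [equals x^2 + y^2: invariant]
(B) x^2 - 2xy + y^2  ->  (x/2 - sqrt(3)y/2)^2 - 2(x/2 - sqrt(3)y/2)(sqrt(3)x/2 + y/2) + (sqrt(3)x/2 + y/2)^2 = -sqrt(3)x^2/2 + x^2 + xy + sqrt(3)y^2/2 + y^2   [differs from x^2 - 2xy + y^2: not invariant]
(C) x^2 - y^2  ->  (x/2 - sqrt(3)y/2)^2 - (sqrt(3)x/2 + y/2)^2 = -x^2/2 - sqrt(3)xy + y^2/2   [differs from x^2 - y^2: not invariant]
(D) x - y  ->  (x/2 - sqrt(3)y/2) - (sqrt(3)x/2 + y/2) = -sqrt(3)x/2 + x/2 - sqrt(3)y/2 - y/2   [differs from x - y: not invariant]

Only option (A), x^2 + y^2, is unchanged by the transformation.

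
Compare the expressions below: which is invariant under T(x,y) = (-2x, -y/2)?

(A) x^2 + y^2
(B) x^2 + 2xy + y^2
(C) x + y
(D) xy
D

An expression E(x,y) is invariant under T if E(T(x,y)) = E(x,y). Here T(x,y) = (-2x, -y/2).
Substitute the transformed coordinates into each option and compare with the original:
(A) x^2 + y^2  ->  (-2x)^2 + (-y/2)^2 = 4x^2 + y^2/4   [differs from x^2 + y^2: not invariant]
(B) x^2 + 2xy + y^2  ->  (-2x)^2 + 2(-2x)(-y/2) + (-y/2)^2 = 4x^2 + 2xy + y^2/4   [differs from x^2 + 2xy + y^2: not invariant]
(C) x + y  ->  (-2x) + (-y/2) = -2x - y/2   [differs from x + y: not invariant]
(D) xy  ->  (-2x)(-y/2) = xy   [equals xy: invariant]

Only option (D), xy, is unchanged by the transformation.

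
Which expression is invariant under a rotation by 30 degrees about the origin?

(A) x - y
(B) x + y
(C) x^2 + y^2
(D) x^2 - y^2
C

A rotation by 30 degrees sends (x, y) to (sqrt(3)x/2 - y/2, x/2 + sqrt(3)y/2).
Substitute the transformed coordinates into each option and compare with the original:
(A) x - y  ->  (sqrt(3)x/2 - y/2) - (x/2 + sqrt(3)y/2) = -x/2 + sqrt(3)x/2 - sqrt(3)y/2 - y/2   [differs from x - y: not invariant]
(B) x + y  ->  (sqrt(3)x/2 - y/2) + (x/2 + sqrt(3)y/2) = x/2 + sqrt(3)x/2 - y/2 + sqrt(3)y/2   [differs from x + y: not invariant]
(C) x^2 + y^2  ->  (sqrt(3)x/2 - y/2)^2 + (x/2 + sqrt(3)y/2)^2 = x^2 + y^2   [equals x^2 + y^2: invariant]
(D) x^2 - y^2  ->  (sqrt(3)x/2 - y/2)^2 - (x/2 + sqrt(3)y/2)^2 = x^2/2 - sqrt(3)xy - y^2/2   [differs from x^2 - y^2: not invariant]

Only option (C), x^2 + y^2, is unchanged by the transformation.
Geometrically, x^2 + y^2 is the squared distance from the origin, which every rotation about the origin preserves.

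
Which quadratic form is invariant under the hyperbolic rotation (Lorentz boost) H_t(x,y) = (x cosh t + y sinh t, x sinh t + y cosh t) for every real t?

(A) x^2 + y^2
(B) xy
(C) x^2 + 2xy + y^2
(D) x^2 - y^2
D

Write x' = x cosh t + y sinh t, y' = x sinh t + y cosh t and substitute into each option:
(A) x^2 + y^2: (x cosh t + y sinh t)^2 + (x sinh t + y cosh t)^2 = (x^2 + y^2)(cosh^2 t + sinh^2 t) + 4xy sinh t cosh t = (x^2 + y^2) cosh 2t + 2xy sinh 2t   [not invariant for t != 0]
(B) xy: (x cosh t + y sinh t)(x sinh t + y cosh t) = xy(cosh^2 t + sinh^2 t) + (x^2 + y^2) sinh t cosh t = xy cosh 2t + (x^2 + y^2)(sinh 2t)/2   [not invariant for t != 0]
(C) x^2 + 2xy + y^2: (x' + y')^2 with x' + y' = (x + y)(cosh t + sinh t) = (x + y)e^t, so it becomes (x + y)^2 e^(2t)   [not invariant for t != 0]
(D) x^2 - y^2: (x cosh t + y sinh t)^2 - (x sinh t + y cosh t)^2 = x^2(cosh^2 t - sinh^2 t) + 2xy(cosh t sinh t - sinh t cosh t) + y^2(sinh^2 t - cosh^2 t) = x^2 - y^2   [invariant, using cosh^2 t - sinh^2 t = 1]

Only (D) x^2 - y^2 is unchanged; it is the Minkowski form preserved by Lorentz boosts, just as x^2 + y^2 is preserved by ordinary rotations.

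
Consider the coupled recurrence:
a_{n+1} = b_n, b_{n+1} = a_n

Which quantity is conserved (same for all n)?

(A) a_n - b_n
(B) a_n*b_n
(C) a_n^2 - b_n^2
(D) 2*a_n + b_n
B

Replace a_n by a_{n+1} = b_n and b_n by b_{n+1} = a_n in each option and simplify:
(A) a_n - b_n  ->  (b_n) - (a_n) = -a_n + b_n   [not conserved]
(B) a_n*b_n  ->  (b_n)*(a_n) = a_n*b_n   [conserved]
(C) a_n^2 - b_n^2  ->  (b_n)^2 - (a_n)^2 = -a_n^2 + b_n^2   [not conserved]
(D) 2*a_n + b_n  ->  2*(b_n) + (a_n) = a_n + 2*b_n   [not conserved]

Only (B) a_n*b_n returns to itself after one step, so it is the conserved quantity.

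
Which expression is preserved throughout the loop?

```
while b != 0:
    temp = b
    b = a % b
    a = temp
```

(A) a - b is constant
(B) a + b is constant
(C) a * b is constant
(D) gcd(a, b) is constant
D

A loop invariant must hold before the first iteration and be re-established by every execution of the body.

(D) gcd(a, b) is constant: One iteration replaces (a, b) by (b, a mod b). Since a mod b = a - q*b for an integer q, any common divisor of a and b divides b and a mod b, and conversely; hence gcd(b, a mod b) = gcd(a, b). For instance (14, 9) -> (9, 5) keeps gcd = 1. At exit b = 0 and a = gcd of the original inputs.

The other options fail:
(A) a - b is constant: e.g. (a, b) = (14, 9) -> (9, 5): the difference goes from 5 to 4.
(B) a + b is constant: e.g. (a, b) = (14, 9) -> (9, 5): the sum goes from 23 to 14.
(C) a * b is constant: e.g. (a, b) = (14, 9) -> (9, 5): the product goes from 126 to 45.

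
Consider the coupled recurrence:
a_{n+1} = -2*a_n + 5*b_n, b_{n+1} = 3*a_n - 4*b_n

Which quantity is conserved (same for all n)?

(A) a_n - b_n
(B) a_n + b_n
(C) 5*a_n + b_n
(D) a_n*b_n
B

Replace a_n by a_{n+1} = -2*a_n + 5*b_n and b_n by b_{n+1} = 3*a_n - 4*b_n in each option and simplify:
(A) a_n - b_n  ->  (-2*a_n + 5*b_n) - (3*a_n - 4*b_n) = -5*a_n + 9*b_n   [not conserved]
(B) a_n + b_n  ->  (-2*a_n + 5*b_n) + (3*a_n - 4*b_n) = a_n + b_n   [conserved]
(C) 5*a_n + b_n  ->  5*(-2*a_n + 5*b_n) + (3*a_n - 4*b_n) = -7*a_n + 21*b_n   [not conserved]
(D) a_n*b_n  ->  (-2*a_n + 5*b_n)*(3*a_n - 4*b_n) = -6*a_n^2 + 23*a_n*b_n - 20*b_n^2   [not conserved]

Only (B) a_n + b_n returns to itself after one step, so it is the conserved quantity.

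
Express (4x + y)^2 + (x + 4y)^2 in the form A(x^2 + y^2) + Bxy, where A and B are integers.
17(x^2 + y^2) + 16xy

Expanding: (4x + y)^2 = 16x^2 + 8xy + y^2
(x + 4y)^2 = x^2 + 8xy + 16y^2
Sum = (16+1)(x^2+y^2) + 16xy = 17(x^2 + y^2) + 16xy
This is symmetric in x and y.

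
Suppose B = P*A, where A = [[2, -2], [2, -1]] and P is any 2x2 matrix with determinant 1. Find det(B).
2

By the multiplicative property of determinants, det(B) = det(P*A) = det(P) * det(A) = det(A),
so the determinant is invariant under multiplication by any determinant-1 matrix; we just need det(A).

det(A) = (2)(-1) - (-2)(2) = -2 - (-4) = 2

Therefore det(B) = 1 * 2 = 2.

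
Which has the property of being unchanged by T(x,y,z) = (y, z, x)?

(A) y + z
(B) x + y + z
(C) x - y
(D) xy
B

Apply T(x,y,z) = (y, z, x) to each option, i.e. replace (x, y, z) by the transformed coordinates.
Substitute the transformed coordinates into each option and compare with the original:
(A) y + z  ->  (z) + (x) = x + z   [differs from y + z: not invariant]
(B) x + y + z  ->  (y) + (z) + (x) = x + y + z   [equals x + y + z: invariant]
(C) x - y  ->  (y) - (z) = y - z   [differs from x - y: not invariant]
(D) xy  ->  (y)(z) = yz   [differs from xy: not invariant]

Only option (B), x + y + z, is unchanged by the transformation.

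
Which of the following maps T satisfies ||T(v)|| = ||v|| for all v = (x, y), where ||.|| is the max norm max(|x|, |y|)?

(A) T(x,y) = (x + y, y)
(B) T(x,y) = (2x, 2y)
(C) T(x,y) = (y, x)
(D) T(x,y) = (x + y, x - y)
C

A transformation preserves a norm if ||T(v)|| = ||v|| for every v; a single vector where the norm changes rules an option out.

(A) T(x,y) = (x + y, y): v = (1, 1) has norm max(|1|, |1|) = 1, but T(v) = (2, 1) has norm 2 -- not preserved.
(B) T(x,y) = (2x, 2y): v = (1, 0) has norm max(|1|, |0|) = 1, but T(v) = (2, 0) has norm 2 -- not preserved.
(C) T(x,y) = (y, x): preserves the norm -- it only permutes the coordinates and/or flips signs, which leaves max(|x|, |y|) unchanged.
(D) T(x,y) = (x + y, x - y): v = (1, 1) has norm max(|1|, |1|) = 1, but T(v) = (2, 0) has norm 2 -- not preserved.

Therefore the answer is (C).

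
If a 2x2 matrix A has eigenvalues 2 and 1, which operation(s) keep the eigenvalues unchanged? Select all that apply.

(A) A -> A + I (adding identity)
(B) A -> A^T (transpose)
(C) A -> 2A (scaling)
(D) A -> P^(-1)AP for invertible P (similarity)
B and D

Eigenvalues are preserved by:
1. Similarity transformations: A -> P^(-1)AP (same characteristic polynomial)
2. Transpose: A^T has the same eigenvalues as A

Eigenvalues are NOT preserved by:
- Adding identity: eigenvalues become 2+1, 1+1
- Scaling: eigenvalues become 4, 2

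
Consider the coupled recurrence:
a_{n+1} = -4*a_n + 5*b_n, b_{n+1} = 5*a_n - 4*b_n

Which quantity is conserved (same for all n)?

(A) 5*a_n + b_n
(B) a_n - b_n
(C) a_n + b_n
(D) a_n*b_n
C

Replace a_n by a_{n+1} = -4*a_n + 5*b_n and b_n by b_{n+1} = 5*a_n - 4*b_n in each option and simplify:
(A) 5*a_n + b_n  ->  5*(-4*a_n + 5*b_n) + (5*a_n - 4*b_n) = -15*a_n + 21*b_n   [not conserved]
(B) a_n - b_n  ->  (-4*a_n + 5*b_n) - (5*a_n - 4*b_n) = -9*a_n + 9*b_n   [not conserved]
(C) a_n + b_n  ->  (-4*a_n + 5*b_n) + (5*a_n - 4*b_n) = a_n + b_n   [conserved]
(D) a_n*b_n  ->  (-4*a_n + 5*b_n)*(5*a_n - 4*b_n) = -20*a_n^2 + 41*a_n*b_n - 20*b_n^2   [not conserved]

Only (C) a_n + b_n returns to itself after one step, so it is the conserved quantity.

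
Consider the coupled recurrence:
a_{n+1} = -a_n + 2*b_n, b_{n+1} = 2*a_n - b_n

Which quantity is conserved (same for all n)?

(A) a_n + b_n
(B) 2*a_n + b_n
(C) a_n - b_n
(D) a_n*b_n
A

Replace a_n by a_{n+1} = -a_n + 2*b_n and b_n by b_{n+1} = 2*a_n - b_n in each option and simplify:
(A) a_n + b_n  ->  (-a_n + 2*b_n) + (2*a_n - b_n) = a_n + b_n   [conserved]
(B) 2*a_n + b_n  ->  2*(-a_n + 2*b_n) + (2*a_n - b_n) = 3*b_n   [not conserved]
(C) a_n - b_n  ->  (-a_n + 2*b_n) - (2*a_n - b_n) = -3*a_n + 3*b_n   [not conserved]
(D) a_n*b_n  ->  (-a_n + 2*b_n)*(2*a_n - b_n) = -2*a_n^2 + 5*a_n*b_n - 2*b_n^2   [not conserved]

Only (A) a_n + b_n returns to itself after one step, so it is the conserved quantity.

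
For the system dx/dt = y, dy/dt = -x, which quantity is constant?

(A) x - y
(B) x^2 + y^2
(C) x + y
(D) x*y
B

A first integral I satisfies dI/dt = 0 along every solution. Differentiate each option and use the equation of motion:
(A) d/dt[x - y] = y - (-x) = x + y, not identically 0
(B) d/dt[x^2 + y^2] = 2x*dx/dt + 2y*dy/dt = 2x*y + 2y*(-x) = 0
(C) d/dt[x + y] = y + (-x) = y - x, not identically 0
(D) d/dt[x*y] = (dx/dt)y + x(dy/dt) = y^2 - x^2, not identically 0

Only (B) has zero time-derivative. So x^2 + y^2 (the squared radius; trajectories are circles) is the conserved quantity.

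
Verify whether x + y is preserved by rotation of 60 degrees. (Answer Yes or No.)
No

Applying rotation by 60 degrees: x' = x*cos(60 degrees) - y*sin(60 degrees) = x/2 - sqrt(3)y/2, y' = x*sin(60 degrees) + y*cos(60 degrees) = sqrt(3)x/2 + y/2

Substituting into x + y:
(x/2 - sqrt(3)y/2) + (sqrt(3)x/2 + y/2)
= x/2 + sqrt(3)x/2 - sqrt(3)y/2 + y/2

This differs from the original expression x + y, so it is NOT invariant.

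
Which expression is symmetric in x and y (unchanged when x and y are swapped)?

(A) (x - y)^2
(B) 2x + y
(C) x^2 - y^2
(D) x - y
A

A symmetric expression is unchanged when the variables are permuted; here the transformation to test is the swap (x, y) -> (y, x).
Substitute the transformed coordinates into each option and compare with the original:
(A) (x - y)^2  ->  ((y) - (x))^2 = x^2 - 2xy + y^2   [equals (x - y)^2: invariant]
(B) 2x + y  ->  2(y) + (x) = x + 2y   [differs from 2x + y: not invariant]
(C) x^2 - y^2  ->  (y)^2 - (x)^2 = -x^2 + y^2   [differs from x^2 - y^2: not invariant]
(D) x - y  ->  (y) - (x) = -x + y   [differs from x - y: not invariant]

Only option (A), (x - y)^2, is unchanged by the transformation.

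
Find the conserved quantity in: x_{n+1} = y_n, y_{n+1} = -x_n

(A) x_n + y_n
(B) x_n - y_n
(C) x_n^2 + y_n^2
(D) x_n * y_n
C

For the recurrence x_{n+1} = y_n, y_{n+1} = -x_n:

x_{n+1}^2 + y_{n+1}^2 = y_n^2 + (-x_n)^2 = x_n^2 + y_n^2
The sum of squares is conserved (like energy in a harmonic oscillator).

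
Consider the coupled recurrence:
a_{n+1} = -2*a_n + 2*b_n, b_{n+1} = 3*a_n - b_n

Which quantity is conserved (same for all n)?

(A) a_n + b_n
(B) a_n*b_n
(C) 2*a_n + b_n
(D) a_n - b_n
A

Replace a_n by a_{n+1} = -2*a_n + 2*b_n and b_n by b_{n+1} = 3*a_n - b_n in each option and simplify:
(A) a_n + b_n  ->  (-2*a_n + 2*b_n) + (3*a_n - b_n) = a_n + b_n   [conserved]
(B) a_n*b_n  ->  (-2*a_n + 2*b_n)*(3*a_n - b_n) = -6*a_n^2 + 8*a_n*b_n - 2*b_n^2   [not conserved]
(C) 2*a_n + b_n  ->  2*(-2*a_n + 2*b_n) + (3*a_n - b_n) = -a_n + 3*b_n   [not conserved]
(D) a_n - b_n  ->  (-2*a_n + 2*b_n) - (3*a_n - b_n) = -5*a_n + 3*b_n   [not conserved]

Only (A) a_n + b_n returns to itself after one step, so it is the conserved quantity.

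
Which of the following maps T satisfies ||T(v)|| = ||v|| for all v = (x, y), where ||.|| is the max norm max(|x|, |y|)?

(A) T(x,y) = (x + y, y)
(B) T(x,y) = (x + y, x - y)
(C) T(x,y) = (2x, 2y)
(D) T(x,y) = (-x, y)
D

A transformation preserves a norm if ||T(v)|| = ||v|| for every v; a single vector where the norm changes rules an option out.

(A) T(x,y) = (x + y, y): v = (1, 1) has norm max(|1|, |1|) = 1, but T(v) = (2, 1) has norm 2 -- not preserved.
(B) T(x,y) = (x + y, x - y): v = (1, 1) has norm max(|1|, |1|) = 1, but T(v) = (2, 0) has norm 2 -- not preserved.
(C) T(x,y) = (2x, 2y): v = (1, 0) has norm max(|1|, |0|) = 1, but T(v) = (2, 0) has norm 2 -- not preserved.
(D) T(x,y) = (-x, y): preserves the norm -- it only permutes the coordinates and/or flips signs, which leaves max(|x|, |y|) unchanged.

Therefore the answer is (D).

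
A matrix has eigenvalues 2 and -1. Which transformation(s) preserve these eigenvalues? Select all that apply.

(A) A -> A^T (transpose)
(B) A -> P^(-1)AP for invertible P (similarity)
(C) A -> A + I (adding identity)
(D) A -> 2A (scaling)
A and B

Eigenvalues are preserved by:
1. Similarity transformations: A -> P^(-1)AP (same characteristic polynomial)
2. Transpose: A^T has the same eigenvalues as A

Eigenvalues are NOT preserved by:
- Adding identity: eigenvalues become 2+1, -1+1
- Scaling: eigenvalues become 4, -2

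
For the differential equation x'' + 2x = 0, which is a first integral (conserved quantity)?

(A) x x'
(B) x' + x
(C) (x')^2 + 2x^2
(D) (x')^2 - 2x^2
C

A first integral I satisfies dI/dt = 0 along every solution. Differentiate each option and use the equation of motion:
(A) d/dt[x x'] = (x')^2 + x x'' = (x')^2 - 2x^2, not identically 0
(B) d/dt[x' + x] = x'' + x' = -2x + x', not identically 0
(C) d/dt[(x')^2 + 2x^2] = 2x'x'' + 4x x' = 2x'(-2x) + 4x x' = 0
(D) d/dt[(x')^2 - 2x^2] = 2x'x'' - 4x x' = -8x x', not identically 0

Only (C) has zero time-derivative. So the energy-like quantity (x')^2 + 2x^2 is the first integral.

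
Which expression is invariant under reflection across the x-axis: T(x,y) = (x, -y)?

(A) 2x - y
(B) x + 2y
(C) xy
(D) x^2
D

The map is reflection across the x-axis: T(x,y) = (x, -y).
Substitute the transformed coordinates into each option and compare with the original:
(A) 2x - y  ->  2(x) - (-y) = 2x + y   [differs from 2x - y: not invariant]
(B) x + 2y  ->  (x) + 2(-y) = x - 2y   [differs from x + 2y: not invariant]
(C) xy  ->  (x)(-y) = -xy   [differs from xy: not invariant]
(D) x^2  ->  (x)^2 = x^2   [equals x^2: invariant]

Only option (D), x^2, is unchanged by the transformation.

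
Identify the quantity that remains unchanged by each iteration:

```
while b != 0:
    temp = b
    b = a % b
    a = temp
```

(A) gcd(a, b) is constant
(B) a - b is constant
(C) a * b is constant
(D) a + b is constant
A

A loop invariant must hold before the first iteration and be re-established by every execution of the body.

(A) gcd(a, b) is constant: One iteration replaces (a, b) by (b, a mod b). Since a mod b = a - q*b for an integer q, any common divisor of a and b divides b and a mod b, and conversely; hence gcd(b, a mod b) = gcd(a, b). For instance (27, 6) -> (6, 3) keeps gcd = 3. At exit b = 0 and a = gcd of the original inputs.

The other options fail:
(B) a - b is constant: e.g. (a, b) = (27, 6) -> (6, 3): the difference goes from 21 to 3.
(C) a * b is constant: e.g. (a, b) = (27, 6) -> (6, 3): the product goes from 162 to 18.
(D) a + b is constant: e.g. (a, b) = (27, 6) -> (6, 3): the sum goes from 33 to 9.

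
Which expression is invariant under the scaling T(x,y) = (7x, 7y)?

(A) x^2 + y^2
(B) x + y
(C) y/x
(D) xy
C

Under the uniform scaling T(x,y) = (7x, 7y):
Substitute the transformed coordinates into each option and compare with the original:
(A) x^2 + y^2  ->  (7x)^2 + (7y)^2 = 49x^2 + 49y^2   [differs from x^2 + y^2: not invariant]
(B) x + y  ->  (7x) + (7y) = 7x + 7y   [differs from x + y: not invariant]
(C) y/x  ->  (7y)/(7x) = y/x   [equals y/x: invariant]
(D) xy  ->  (7x)(7y) = 49xy   [differs from xy: not invariant]

Only option (C), y/x, is unchanged by the transformation.
The common factor 7 cancels in a ratio of coordinates, while sums, products and sums of squares pick up factors of 7 or 49.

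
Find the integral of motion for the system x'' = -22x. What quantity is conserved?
E = (x')^2 + 22x^2

Multiply the equation by x':
x' * x'' = -22x * x'
The left side is d/dt[(x')^2/2] and the right side is d/dt[-22x^2/2], so
d/dt[(x')^2/2 + 22x^2/2] = 0, i.e. (x')^2/2 + 22x^2/2 = constant.
Multiplying by 2, the integral of motion is E = (x')^2 + 22x^2.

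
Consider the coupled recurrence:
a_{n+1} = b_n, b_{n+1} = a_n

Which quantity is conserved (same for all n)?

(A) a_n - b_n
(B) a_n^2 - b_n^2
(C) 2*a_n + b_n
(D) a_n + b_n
D

Replace a_n by a_{n+1} = b_n and b_n by b_{n+1} = a_n in each option and simplify:
(A) a_n - b_n  ->  (b_n) - (a_n) = -a_n + b_n   [not conserved]
(B) a_n^2 - b_n^2  ->  (b_n)^2 - (a_n)^2 = -a_n^2 + b_n^2   [not conserved]
(C) 2*a_n + b_n  ->  2*(b_n) + (a_n) = a_n + 2*b_n   [not conserved]
(D) a_n + b_n  ->  (b_n) + (a_n) = a_n + b_n   [conserved]

Only (D) a_n + b_n returns to itself after one step, so it is the conserved quantity.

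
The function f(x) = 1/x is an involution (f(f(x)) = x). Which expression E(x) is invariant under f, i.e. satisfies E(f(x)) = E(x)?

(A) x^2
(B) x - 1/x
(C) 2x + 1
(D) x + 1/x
D

Replace x by f(x) = 1/x in each option and simplify. As a quick numerical cross-check, also compare E(4) with E(f(4)) = E(1/4).

(A) x^2  ->  (1/x)^2 = x^(-2); check: E(4) = 16 but E(1/4) = 1/16.   [not invariant]
(B) x - 1/x  ->  (1/x) - 1/(1/x) = -x + 1/x; check: E(4) = 15/4 but E(1/4) = -15/4.   [not invariant]
(C) 2x + 1  ->  2(1/x) + 1 = (x + 2)/x; check: E(4) = 9 but E(1/4) = 3/2.   [not invariant]
(D) x + 1/x  ->  (1/x) + 1/(1/x), which simplifies back to x + 1/x; check: E(4) = 17/4, E(1/4) = 17/4.   [invariant]

Only (D) is unchanged. E is symmetric under swapping x with f(x) = 1/x, which is exactly what an involution does.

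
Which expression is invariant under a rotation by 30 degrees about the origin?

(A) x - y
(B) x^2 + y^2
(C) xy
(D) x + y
B

A rotation by 30 degrees sends (x, y) to (sqrt(3)x/2 - y/2, x/2 + sqrt(3)y/2).
Substitute the transformed coordinates into each option and compare with the original:
(A) x - y  ->  (sqrt(3)x/2 - y/2) - (x/2 + sqrt(3)y/2) = -x/2 + sqrt(3)x/2 - sqrt(3)y/2 - y/2   [differs from x - y: not invariant]
(B) x^2 + y^2  ->  (sqrt(3)x/2 - y/2)^2 + (x/2 + sqrt(3)y/2)^2 = x^2 + y^2   [equals x^2 + y^2: invariant]
(C) xy  ->  (sqrt(3)x/2 - y/2)(x/2 + sqrt(3)y/2) = sqrt(3)x^2/4 + xy/2 - sqrt(3)y^2/4   [differs from xy: not invariant]
(D) x + y  ->  (sqrt(3)x/2 - y/2) + (x/2 + sqrt(3)y/2) = x/2 + sqrt(3)x/2 - y/2 + sqrt(3)y/2   [differs from x + y: not invariant]

Only option (B), x^2 + y^2, is unchanged by the transformation.
Geometrically, x^2 + y^2 is the squared distance from the origin, which every rotation about the origin preserves.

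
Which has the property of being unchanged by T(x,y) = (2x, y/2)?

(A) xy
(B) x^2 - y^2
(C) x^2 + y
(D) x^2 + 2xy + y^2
A

An expression E(x,y) is invariant under T if E(T(x,y)) = E(x,y). Here T(x,y) = (2x, y/2).
Substitute the transformed coordinates into each option and compare with the original:
(A) xy  ->  (2x)(y/2) = xy   [equals xy: invariant]
(B) x^2 - y^2  ->  (2x)^2 - (y/2)^2 = 4x^2 - y^2/4   [differs from x^2 - y^2: not invariant]
(C) x^2 + y  ->  (2x)^2 + (y/2) = 4x^2 + y/2   [differs from x^2 + y: not invariant]
(D) x^2 + 2xy + y^2  ->  (2x)^2 + 2(2x)(y/2) + (y/2)^2 = 4x^2 + 2xy + y^2/4   [differs from x^2 + 2xy + y^2: not invariant]

Only option (A), xy, is unchanged by the transformation.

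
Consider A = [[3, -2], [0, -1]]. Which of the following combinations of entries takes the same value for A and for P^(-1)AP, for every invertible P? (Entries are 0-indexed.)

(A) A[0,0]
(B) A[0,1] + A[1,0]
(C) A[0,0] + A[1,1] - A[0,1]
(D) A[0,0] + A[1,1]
D

A[0,0] + A[1,1] is the trace of A. By the cyclic property of the trace, tr(P^(-1)AP) = tr(APP^(-1)) = tr(A), so it is the same for every matrix similar to A.

The other combinations are not similarity invariants. For example, take P = [[2, 1], [1, 1]] (det P = 1), so P^(-1) = [[1, -1], [-1, 2]] and
B = P^(-1)AP = [[5, 2], [-6, -3]].
Evaluating each option on A and on B:
(A) A[0,0]: 3 for A, 5 for B -> changes
(B) A[0,1] + A[1,0]: -2 for A, -4 for B -> changes
(C) A[0,0] + A[1,1] - A[0,1]: 4 for A, 0 for B -> changes
(D) A[0,0] + A[1,1]: 2 for A, 2 for B -> unchanged

Only (D) A[0,0] + A[1,1] = 2 survives (and it does so for every P, not just this one), so it is the invariant.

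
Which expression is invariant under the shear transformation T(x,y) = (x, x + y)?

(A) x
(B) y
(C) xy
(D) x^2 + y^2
A

Under the shear T(x,y) = (x, x + y):
Substitute the transformed coordinates into each option and compare with the original:
(A) x  ->  (x) = x   [equals x: invariant]
(B) y  ->  (x + y) = x + y   [differs from y: not invariant]
(C) xy  ->  (x)(x + y) = x^2 + xy   [differs from xy: not invariant]
(D) x^2 + y^2  ->  (x)^2 + (x + y)^2 = 2x^2 + 2xy + y^2   [differs from x^2 + y^2: not invariant]

Only option (A), x, is unchanged by the transformation.
A vertical shear moves points parallel to the y-axis, so the x-coordinate (and any function of x alone) is unchanged.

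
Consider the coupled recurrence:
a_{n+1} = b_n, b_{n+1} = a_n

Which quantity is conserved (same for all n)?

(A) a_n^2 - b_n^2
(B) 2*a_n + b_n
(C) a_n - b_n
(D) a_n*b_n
D

Replace a_n by a_{n+1} = b_n and b_n by b_{n+1} = a_n in each option and simplify:
(A) a_n^2 - b_n^2  ->  (b_n)^2 - (a_n)^2 = -a_n^2 + b_n^2   [not conserved]
(B) 2*a_n + b_n  ->  2*(b_n) + (a_n) = a_n + 2*b_n   [not conserved]
(C) a_n - b_n  ->  (b_n) - (a_n) = -a_n + b_n   [not conserved]
(D) a_n*b_n  ->  (b_n)*(a_n) = a_n*b_n   [conserved]

Only (D) a_n*b_n returns to itself after one step, so it is the conserved quantity.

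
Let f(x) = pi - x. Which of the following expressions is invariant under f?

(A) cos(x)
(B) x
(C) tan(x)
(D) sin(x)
D

For f(x) = pi - x:
sin(pi - x) = sin(x), so sine is invariant under this transformation.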